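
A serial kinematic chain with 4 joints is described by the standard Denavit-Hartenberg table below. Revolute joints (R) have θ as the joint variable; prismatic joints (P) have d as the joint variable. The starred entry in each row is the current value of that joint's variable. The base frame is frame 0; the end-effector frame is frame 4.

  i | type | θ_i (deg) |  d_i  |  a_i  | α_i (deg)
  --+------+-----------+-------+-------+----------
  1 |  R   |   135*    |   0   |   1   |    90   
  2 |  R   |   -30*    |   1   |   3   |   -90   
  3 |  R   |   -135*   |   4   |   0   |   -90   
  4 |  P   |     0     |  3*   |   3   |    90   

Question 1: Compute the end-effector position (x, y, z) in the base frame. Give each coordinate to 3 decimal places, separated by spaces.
after link 1: o_1 = (-0.7071, 0.7071, 0.0000)
after link 2: o_2 = (-1.8371, 3.2513, -1.5000)
after link 3: o_3 = (-3.2513, 4.6655, 1.9641)
after link 4: o_4 = (-0.2513, 7.6655, 1.9641)

-0.251 7.666 1.964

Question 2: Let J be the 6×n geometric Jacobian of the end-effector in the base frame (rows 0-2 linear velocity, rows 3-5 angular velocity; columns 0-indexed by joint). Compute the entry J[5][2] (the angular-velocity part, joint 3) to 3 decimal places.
axis z_2 = (-0.3536,0.3536,0.8660); lever o_n−o_2 = (1.5858,4.4142,3.4641)
cross product → J_v[:, 2] = (-2.5981,2.5981,-2.1213)
J_ω[:, 2] = z_2
entry J[5][2] = 0.8660

0.866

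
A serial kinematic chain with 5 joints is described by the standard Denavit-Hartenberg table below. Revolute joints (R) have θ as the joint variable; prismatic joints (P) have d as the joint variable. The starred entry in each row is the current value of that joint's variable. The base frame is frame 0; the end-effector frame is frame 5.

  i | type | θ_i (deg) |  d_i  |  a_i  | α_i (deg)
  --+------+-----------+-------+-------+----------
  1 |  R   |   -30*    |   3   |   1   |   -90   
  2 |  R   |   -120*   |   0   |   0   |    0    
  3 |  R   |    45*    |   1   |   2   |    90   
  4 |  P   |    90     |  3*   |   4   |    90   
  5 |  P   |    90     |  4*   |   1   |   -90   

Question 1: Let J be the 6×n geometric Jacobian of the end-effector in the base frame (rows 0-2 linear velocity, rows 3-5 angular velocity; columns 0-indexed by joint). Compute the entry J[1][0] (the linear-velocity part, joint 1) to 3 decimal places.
axis z_0 = ẑ; lever o_n−o_0 = (1.3648,4.9855,9.8308)
cross product → J_v[:, 0] = (-4.9855,1.3648,0.0000)
J_ω[:, 0] = z_0
entry J[1][0] = 1.3648

1.365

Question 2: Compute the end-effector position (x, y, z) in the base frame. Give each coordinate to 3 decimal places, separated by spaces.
after link 1: o_1 = (0.8660, -0.5000, 3.0000)
after link 2: o_2 = (0.8660, -0.5000, 3.0000)
after link 3: o_3 = (1.8143, 0.1072, 4.9319)
after link 4: o_4 = (1.3048, 5.0202, 5.7083)
after link 5: o_5 = (1.3648, 4.9855, 9.8308)

1.365 4.986 9.831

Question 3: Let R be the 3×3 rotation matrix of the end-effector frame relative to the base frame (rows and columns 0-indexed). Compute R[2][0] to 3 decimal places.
0.259

End-effector x-axis (col 0 of R) = (-0.8365,0.4830,0.2588)
R[2][0] = 0.2588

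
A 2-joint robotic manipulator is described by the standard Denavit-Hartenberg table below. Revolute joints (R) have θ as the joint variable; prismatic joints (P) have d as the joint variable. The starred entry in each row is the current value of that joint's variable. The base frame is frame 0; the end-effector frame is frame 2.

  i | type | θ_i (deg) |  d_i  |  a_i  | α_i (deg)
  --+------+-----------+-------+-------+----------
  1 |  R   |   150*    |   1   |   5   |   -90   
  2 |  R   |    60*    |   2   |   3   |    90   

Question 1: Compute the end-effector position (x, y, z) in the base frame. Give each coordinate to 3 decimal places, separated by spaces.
after link 1: o_1 = (-4.3301, 2.5000, 1.0000)
after link 2: o_2 = (-6.6292, 1.5179, -1.5981)

-6.629 1.518 -1.598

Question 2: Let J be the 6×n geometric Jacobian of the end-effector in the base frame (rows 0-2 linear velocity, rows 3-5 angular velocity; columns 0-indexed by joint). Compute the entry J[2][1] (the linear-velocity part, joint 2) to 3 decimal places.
axis z_1 = (-0.5000,-0.8660,0.0000); lever o_n−o_1 = (-2.2990,-0.9821,-2.5981)
cross product → J_v[:, 1] = (2.2500,-1.2990,-1.5000)
J_ω[:, 1] = z_1
entry J[2][1] = -1.5000

-1.500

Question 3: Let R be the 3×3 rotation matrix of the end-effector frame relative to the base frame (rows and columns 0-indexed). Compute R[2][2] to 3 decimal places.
End-effector z-axis (col 2 of R) = (-0.7500,0.4330,0.5000)
R[2][2] = 0.5000

0.500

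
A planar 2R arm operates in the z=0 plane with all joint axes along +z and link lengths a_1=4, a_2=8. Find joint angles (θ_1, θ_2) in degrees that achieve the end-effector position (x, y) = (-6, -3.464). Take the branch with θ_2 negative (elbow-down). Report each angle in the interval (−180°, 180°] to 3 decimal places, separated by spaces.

-60.000 -120.001

cos θ_2 = (47.9993−4²−8²)/(2·4·8) = -0.5000; θ_2 = -120.0007° (elbow-down)
β = atan2(-3.4640,-6.0000) = -150.0007°; ψ = atan2(-6.9282,-0.0001) = -90.0007°
θ_1 = β − ψ = -60.0000°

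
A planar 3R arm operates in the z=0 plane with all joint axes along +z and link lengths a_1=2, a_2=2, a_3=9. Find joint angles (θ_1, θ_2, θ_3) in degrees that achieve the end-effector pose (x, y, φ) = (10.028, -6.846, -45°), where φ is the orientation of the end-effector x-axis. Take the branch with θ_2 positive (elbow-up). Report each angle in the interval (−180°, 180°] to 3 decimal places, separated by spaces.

wrist centre = target − a_3·(cos φ, sin φ) = (3.6640, -0.4820)
cos θ_2 = (13.6575−2²−2²)/(2·2·2) = 0.7072; θ_2 = 44.9930° (elbow-up)
β = atan2(-0.4820,3.6640) = -7.4948°; ψ = atan2(1.4140,3.4144) = 22.4965°
θ_1 = β − ψ = -29.9913°
θ_3 = φ − θ_1 − θ_2 = -60.0018° (wrapped to (-180°,180°])

-29.991 44.993 -60.002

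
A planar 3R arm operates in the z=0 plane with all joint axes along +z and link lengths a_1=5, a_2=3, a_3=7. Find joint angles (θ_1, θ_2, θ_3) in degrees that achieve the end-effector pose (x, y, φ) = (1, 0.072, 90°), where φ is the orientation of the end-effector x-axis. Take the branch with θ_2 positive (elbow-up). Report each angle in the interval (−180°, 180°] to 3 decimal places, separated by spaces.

-103.575 60.006 133.569

wrist centre = target − a_3·(cos φ, sin φ) = (1.0000, -6.9280)
cos θ_2 = (48.9972−5²−3²)/(2·5·3) = 0.4999; θ_2 = 60.0062° (elbow-up)
β = atan2(-6.9280,1.0000) = -81.7866°; ψ = atan2(2.5982,6.4997) = 21.7889°
θ_1 = β − ψ = -103.5754°
θ_3 = φ − θ_1 − θ_2 = 133.5692° (wrapped to (-180°,180°])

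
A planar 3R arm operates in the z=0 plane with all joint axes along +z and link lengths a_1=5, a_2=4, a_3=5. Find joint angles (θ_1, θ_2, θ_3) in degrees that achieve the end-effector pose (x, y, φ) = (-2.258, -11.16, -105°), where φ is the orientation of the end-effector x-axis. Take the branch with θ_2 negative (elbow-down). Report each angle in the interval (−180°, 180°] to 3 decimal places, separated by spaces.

-59.999 -89.996 44.996

wrist centre = target − a_3·(cos φ, sin φ) = (-0.9639, -6.3304)
cos θ_2 = (41.0027−5²−4²)/(2·5·4) = 0.0001; θ_2 = -89.9961° (elbow-down)
β = atan2(-6.3304,-0.9639) = -98.6577°; ψ = atan2(-4.0000,5.0003) = -38.6583°
θ_1 = β − ψ = -59.9994°
θ_3 = φ − θ_1 − θ_2 = 44.9956° (wrapped to (-180°,180°])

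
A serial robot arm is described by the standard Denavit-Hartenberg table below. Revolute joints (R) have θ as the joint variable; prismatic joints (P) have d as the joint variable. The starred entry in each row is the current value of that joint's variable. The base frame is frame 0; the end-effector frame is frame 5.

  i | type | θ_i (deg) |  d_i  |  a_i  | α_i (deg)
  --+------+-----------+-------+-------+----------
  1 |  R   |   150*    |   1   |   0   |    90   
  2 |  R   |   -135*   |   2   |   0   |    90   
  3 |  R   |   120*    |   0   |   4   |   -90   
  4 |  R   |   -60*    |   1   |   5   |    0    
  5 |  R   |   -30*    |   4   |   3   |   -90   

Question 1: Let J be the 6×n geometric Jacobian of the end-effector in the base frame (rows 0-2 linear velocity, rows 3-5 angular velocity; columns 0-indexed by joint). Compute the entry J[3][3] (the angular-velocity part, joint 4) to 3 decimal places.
axis z_3 = (-0.7803,-0.1268,0.6124); lever o_n−o_3 = (0.9042,-0.9088,9.1289)
cross product → J_v[:, 3] = (-0.6013,7.6773,0.8238)
J_ω[:, 3] = z_3
entry J[3][3] = -0.7803

-0.780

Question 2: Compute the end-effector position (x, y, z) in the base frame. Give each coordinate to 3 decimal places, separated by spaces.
after link 1: o_1 = (0.0000, 0.0000, 1.0000)
after link 2: o_2 = (1.0000, 1.7321, 1.0000)
after link 3: o_3 = (1.5073, 5.4392, 2.4142)
after link 4: o_4 = (3.6957, 6.0983, 6.9723)
after link 5: o_5 = (2.4115, 4.5304, 11.5431)

2.411 4.530 11.543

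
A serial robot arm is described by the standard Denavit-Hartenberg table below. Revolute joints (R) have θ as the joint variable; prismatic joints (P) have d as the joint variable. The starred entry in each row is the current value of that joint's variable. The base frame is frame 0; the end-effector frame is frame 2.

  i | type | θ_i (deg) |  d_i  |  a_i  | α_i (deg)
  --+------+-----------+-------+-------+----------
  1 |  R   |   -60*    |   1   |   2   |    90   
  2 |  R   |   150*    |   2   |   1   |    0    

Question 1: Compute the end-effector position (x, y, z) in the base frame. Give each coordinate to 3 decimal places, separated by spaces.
-1.165 -1.982 1.500

after link 1: o_1 = (1.0000, -1.7321, 1.0000)
after link 2: o_2 = (-1.1651, -1.9821, 1.5000)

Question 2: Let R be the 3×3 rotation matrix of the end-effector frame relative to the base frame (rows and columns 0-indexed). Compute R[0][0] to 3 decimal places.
-0.433

End-effector x-axis (col 0 of R) = (-0.4330,0.7500,0.5000)
R[0][0] = -0.4330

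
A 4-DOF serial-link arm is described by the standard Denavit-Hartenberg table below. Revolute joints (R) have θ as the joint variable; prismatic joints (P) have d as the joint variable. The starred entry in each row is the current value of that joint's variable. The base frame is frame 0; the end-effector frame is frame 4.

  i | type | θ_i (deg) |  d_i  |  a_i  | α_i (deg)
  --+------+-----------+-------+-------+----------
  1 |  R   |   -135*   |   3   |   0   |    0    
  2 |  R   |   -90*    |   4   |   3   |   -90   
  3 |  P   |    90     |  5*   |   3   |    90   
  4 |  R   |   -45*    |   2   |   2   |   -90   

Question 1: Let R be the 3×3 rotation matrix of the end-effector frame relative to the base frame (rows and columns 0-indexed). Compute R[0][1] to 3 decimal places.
0.707

End-effector y-axis (col 1 of R) = (0.7071,-0.7071,-0.0000)
R[0][1] = 0.7071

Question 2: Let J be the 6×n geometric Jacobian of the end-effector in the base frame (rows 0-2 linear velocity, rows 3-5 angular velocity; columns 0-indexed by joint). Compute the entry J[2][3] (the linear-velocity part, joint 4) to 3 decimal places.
-1.414

axis z_3 = (-0.7071,0.7071,0.0000); lever o_n−o_3 = (-0.4142,2.4142,-1.4142)
cross product → J_v[:, 3] = (-1.0000,-1.0000,-1.4142)
J_ω[:, 3] = z_3
entry J[2][3] = -1.4142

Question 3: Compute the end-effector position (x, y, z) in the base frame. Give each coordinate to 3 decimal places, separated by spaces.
after link 1: o_1 = (0.0000, 0.0000, 3.0000)
after link 2: o_2 = (-2.1213, 2.1213, 7.0000)
after link 3: o_3 = (-5.6569, -1.4142, 4.0000)
after link 4: o_4 = (-6.0711, 1.0000, 2.5858)

-6.071 1.000 2.586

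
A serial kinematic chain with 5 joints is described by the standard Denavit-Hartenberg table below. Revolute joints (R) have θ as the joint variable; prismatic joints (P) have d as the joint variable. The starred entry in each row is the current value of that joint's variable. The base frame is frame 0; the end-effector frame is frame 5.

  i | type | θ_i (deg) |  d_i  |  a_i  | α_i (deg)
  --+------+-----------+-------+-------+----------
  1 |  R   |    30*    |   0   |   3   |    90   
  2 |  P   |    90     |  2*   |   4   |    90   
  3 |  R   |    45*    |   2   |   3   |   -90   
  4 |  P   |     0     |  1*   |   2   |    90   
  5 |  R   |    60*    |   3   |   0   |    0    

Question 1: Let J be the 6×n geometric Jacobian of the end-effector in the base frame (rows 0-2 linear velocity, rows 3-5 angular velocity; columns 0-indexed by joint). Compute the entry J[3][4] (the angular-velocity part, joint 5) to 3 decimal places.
axis z_4 = (0.8660,0.5000,-0.0000); lever o_n−o_4 = (2.5981,1.5000,0.0000)
cross product → J_v[:, 4] = (0.0000,-0.0000,-0.0000)
J_ω[:, 4] = z_4
entry J[3][4] = 0.8660

0.866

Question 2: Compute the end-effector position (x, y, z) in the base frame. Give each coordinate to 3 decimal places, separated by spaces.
after link 1: o_1 = (2.5981, 1.5000, 0.0000)
after link 2: o_2 = (3.5981, -0.2321, 4.0000)
after link 3: o_3 = (6.3908, -1.0692, 6.1213)
after link 4: o_4 = (7.4514, -2.9063, 6.8284)
after link 5: o_5 = (10.0495, -1.4063, 6.8284)

10.050 -1.406 6.828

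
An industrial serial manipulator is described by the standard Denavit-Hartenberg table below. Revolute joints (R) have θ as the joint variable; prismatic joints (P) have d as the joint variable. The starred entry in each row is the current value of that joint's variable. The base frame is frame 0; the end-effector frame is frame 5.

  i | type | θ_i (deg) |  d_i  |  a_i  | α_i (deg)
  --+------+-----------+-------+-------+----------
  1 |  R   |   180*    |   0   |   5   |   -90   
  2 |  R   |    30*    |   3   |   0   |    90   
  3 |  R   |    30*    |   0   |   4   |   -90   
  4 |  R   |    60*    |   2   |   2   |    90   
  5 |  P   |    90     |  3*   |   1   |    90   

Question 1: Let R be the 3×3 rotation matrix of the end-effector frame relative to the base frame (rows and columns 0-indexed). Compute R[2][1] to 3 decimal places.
0.058

End-effector y-axis (col 1 of R) = (-0.8995,-0.4330,0.0580)
R[2][1] = 0.0580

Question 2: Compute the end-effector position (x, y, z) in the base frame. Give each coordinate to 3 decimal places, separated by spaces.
after link 1: o_1 = (-5.0000, 0.0000, 0.0000)
after link 2: o_2 = (-5.0000, -3.0000, 0.0000)
after link 3: o_3 = (-8.0000, -5.0000, -1.7321)
after link 4: o_4 = (-7.0179, -7.2321, -3.1651)
after link 5: o_5 = (-9.2835, -9.3971, -2.7410)

-9.283 -9.397 -2.741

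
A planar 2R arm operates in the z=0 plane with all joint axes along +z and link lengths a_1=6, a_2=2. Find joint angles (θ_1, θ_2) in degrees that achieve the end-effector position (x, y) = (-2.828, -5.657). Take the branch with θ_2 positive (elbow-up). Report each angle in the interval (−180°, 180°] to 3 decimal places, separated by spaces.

-134.996 90.002

cos θ_2 = (39.9992−6²−2²)/(2·6·2) = -0.0000; θ_2 = 90.0018° (elbow-up)
β = atan2(-5.6570,-2.8280) = -116.5610°; ψ = atan2(2.0000,5.9999) = 18.4351°
θ_1 = β − ψ = -134.9961°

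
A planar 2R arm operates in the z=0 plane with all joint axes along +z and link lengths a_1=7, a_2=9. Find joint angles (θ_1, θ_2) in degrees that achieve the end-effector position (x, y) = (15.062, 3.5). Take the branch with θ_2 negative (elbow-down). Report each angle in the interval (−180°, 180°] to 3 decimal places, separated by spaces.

30.003 -30.005

cos θ_2 = (239.1138−7²−9²)/(2·7·9) = 0.8660; θ_2 = -30.0049° (elbow-down)
β = atan2(3.5000,15.0620) = 13.0818°; ψ = atan2(-4.5007,14.7938) = -16.9211°
θ_1 = β − ψ = 30.0029°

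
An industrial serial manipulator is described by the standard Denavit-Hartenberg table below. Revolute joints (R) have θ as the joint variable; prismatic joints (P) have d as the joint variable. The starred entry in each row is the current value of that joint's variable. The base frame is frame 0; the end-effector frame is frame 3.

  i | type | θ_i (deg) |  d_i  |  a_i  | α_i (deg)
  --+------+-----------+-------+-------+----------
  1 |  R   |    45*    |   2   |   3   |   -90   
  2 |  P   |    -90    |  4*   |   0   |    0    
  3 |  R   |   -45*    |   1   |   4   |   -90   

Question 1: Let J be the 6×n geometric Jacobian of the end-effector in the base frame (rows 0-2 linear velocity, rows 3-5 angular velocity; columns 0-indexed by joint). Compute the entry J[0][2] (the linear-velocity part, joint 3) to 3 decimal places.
axis z_2 = (-0.7071,0.7071,0.0000); lever o_n−o_2 = (-2.7071,-1.2929,2.8284)
cross product → J_v[:, 2] = (2.0000,2.0000,2.8284)
J_ω[:, 2] = z_2
entry J[0][2] = 2.0000

2.000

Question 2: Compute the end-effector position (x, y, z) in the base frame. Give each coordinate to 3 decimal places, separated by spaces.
-3.414 3.657 4.828

after link 1: o_1 = (2.1213, 2.1213, 2.0000)
after link 2: o_2 = (-0.7071, 4.9497, 2.0000)
after link 3: o_3 = (-3.4142, 3.6569, 4.8284)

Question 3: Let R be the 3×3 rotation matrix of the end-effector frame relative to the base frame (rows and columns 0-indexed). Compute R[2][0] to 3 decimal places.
0.707

End-effector x-axis (col 0 of R) = (-0.5000,-0.5000,0.7071)
R[2][0] = 0.7071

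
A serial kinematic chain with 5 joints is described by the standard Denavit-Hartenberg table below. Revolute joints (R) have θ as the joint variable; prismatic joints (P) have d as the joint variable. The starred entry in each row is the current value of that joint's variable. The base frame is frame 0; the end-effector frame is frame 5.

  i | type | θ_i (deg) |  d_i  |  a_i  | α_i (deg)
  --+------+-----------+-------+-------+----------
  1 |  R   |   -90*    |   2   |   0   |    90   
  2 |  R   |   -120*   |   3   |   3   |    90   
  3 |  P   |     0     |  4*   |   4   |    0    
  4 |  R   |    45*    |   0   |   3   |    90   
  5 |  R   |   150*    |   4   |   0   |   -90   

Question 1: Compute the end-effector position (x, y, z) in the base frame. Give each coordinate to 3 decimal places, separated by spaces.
-2.293 9.439 -6.349

after link 1: o_1 = (0.0000, 0.0000, 2.0000)
after link 2: o_2 = (-3.0000, 1.5000, -0.5981)
after link 3: o_3 = (-3.0000, 6.9641, -2.0622)
after link 4: o_4 = (-5.1213, 8.0248, -3.8993)
after link 5: o_5 = (-2.2929, 9.4390, -6.3488)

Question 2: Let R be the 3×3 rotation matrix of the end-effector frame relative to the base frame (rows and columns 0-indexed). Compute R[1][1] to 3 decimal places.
End-effector y-axis (col 1 of R) = (-0.7071,-0.3536,0.6124)
R[1][1] = -0.3536

-0.354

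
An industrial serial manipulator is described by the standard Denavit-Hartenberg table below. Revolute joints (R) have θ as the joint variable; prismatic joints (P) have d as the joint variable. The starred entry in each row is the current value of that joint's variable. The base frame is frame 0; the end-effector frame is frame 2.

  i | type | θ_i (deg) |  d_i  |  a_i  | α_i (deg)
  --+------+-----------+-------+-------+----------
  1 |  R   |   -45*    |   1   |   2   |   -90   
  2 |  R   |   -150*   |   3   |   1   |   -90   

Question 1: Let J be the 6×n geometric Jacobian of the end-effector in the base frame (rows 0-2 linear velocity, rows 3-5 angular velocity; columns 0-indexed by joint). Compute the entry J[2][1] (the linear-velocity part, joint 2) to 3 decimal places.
axis z_1 = (0.7071,0.7071,0.0000); lever o_n−o_1 = (1.5089,2.7337,0.5000)
cross product → J_v[:, 1] = (0.3536,-0.3536,0.8660)
J_ω[:, 1] = z_1
entry J[2][1] = 0.8660

0.866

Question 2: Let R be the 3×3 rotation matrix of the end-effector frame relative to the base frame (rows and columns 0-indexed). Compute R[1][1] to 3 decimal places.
-0.707

End-effector y-axis (col 1 of R) = (-0.7071,-0.7071,-0.0000)
R[1][1] = -0.7071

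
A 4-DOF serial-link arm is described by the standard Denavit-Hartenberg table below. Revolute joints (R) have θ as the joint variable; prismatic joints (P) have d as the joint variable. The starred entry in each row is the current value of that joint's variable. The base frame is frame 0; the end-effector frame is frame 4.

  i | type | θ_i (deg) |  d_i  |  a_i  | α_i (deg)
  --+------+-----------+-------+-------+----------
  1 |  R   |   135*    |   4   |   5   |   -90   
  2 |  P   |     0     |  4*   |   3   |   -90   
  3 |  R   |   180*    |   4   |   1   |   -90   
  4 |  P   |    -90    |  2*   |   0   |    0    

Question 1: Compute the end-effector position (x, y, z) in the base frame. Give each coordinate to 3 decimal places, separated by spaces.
after link 1: o_1 = (-3.5355, 3.5355, 4.0000)
after link 2: o_2 = (-8.4853, 2.8284, 4.0000)
after link 3: o_3 = (-7.7782, 2.1213, -0.0000)
after link 4: o_4 = (-9.1924, 0.7071, 0.0000)

-9.192 0.707 0.000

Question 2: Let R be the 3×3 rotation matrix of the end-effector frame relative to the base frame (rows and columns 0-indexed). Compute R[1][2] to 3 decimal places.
End-effector z-axis (col 2 of R) = (-0.7071,-0.7071,0.0000)
R[1][2] = -0.7071

-0.707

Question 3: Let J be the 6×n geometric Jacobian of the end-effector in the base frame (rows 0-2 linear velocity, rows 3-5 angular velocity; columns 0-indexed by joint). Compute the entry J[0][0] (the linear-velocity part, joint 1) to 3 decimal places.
-0.707

axis z_0 = ẑ; lever o_n−o_0 = (-9.1924,0.7071,0.0000)
cross product → J_v[:, 0] = (-0.7071,-9.1924,0.0000)
J_ω[:, 0] = z_0
entry J[0][0] = -0.7071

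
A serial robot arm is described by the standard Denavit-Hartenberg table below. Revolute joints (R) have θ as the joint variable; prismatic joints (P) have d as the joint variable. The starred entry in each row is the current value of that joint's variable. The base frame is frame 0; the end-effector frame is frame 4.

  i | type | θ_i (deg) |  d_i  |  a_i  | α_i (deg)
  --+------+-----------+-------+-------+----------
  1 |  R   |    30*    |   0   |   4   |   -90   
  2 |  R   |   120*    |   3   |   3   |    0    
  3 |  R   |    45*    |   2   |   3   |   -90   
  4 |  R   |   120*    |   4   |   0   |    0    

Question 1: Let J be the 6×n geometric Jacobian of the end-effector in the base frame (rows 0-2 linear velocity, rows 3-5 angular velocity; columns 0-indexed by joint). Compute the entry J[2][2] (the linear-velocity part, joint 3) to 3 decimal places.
axis z_2 = (-0.5000,0.8660,0.0000); lever o_n−o_2 = (-4.4061,-0.2345,3.0872)
cross product → J_v[:, 2] = (2.6736,1.5436,3.9331)
J_ω[:, 2] = z_2
entry J[2][2] = 3.9331

3.933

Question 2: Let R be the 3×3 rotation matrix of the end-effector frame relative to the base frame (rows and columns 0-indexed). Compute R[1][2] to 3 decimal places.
End-effector z-axis (col 2 of R) = (-0.2241,-0.1294,0.9659)
R[1][2] = -0.1294

-0.129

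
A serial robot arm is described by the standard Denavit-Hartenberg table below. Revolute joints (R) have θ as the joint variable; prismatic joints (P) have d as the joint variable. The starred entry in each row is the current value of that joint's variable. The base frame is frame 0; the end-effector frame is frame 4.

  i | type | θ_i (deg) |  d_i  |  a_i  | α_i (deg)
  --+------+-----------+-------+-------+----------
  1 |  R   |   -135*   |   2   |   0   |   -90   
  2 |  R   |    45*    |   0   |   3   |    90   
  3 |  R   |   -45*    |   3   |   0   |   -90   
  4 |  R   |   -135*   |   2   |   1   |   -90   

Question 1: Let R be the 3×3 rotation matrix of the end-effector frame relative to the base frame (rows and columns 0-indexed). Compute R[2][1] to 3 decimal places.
End-effector y-axis (col 1 of R) = (-0.1464,0.8536,0.5000)
R[2][1] = 0.5000

0.500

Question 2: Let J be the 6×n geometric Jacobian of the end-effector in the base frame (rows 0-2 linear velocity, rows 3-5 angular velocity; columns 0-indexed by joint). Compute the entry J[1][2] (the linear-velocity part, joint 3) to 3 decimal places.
axis z_2 = (-0.5000,-0.5000,0.7071); lever o_n−o_2 = (-0.9571,-3.6642,1.9749)
cross product → J_v[:, 2] = (1.6036,0.3107,1.3536)
J_ω[:, 2] = z_2
entry J[1][2] = 0.3107

0.311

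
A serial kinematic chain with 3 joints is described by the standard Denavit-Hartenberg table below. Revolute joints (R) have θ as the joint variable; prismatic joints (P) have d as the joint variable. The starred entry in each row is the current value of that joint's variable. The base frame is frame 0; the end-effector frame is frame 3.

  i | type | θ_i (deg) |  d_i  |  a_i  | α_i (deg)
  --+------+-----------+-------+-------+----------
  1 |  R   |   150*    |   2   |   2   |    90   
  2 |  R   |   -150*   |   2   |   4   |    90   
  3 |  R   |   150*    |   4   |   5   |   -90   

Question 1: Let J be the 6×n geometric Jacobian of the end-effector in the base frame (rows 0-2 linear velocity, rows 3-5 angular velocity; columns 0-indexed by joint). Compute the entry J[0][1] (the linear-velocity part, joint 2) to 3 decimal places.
axis z_1 = (0.5000,0.8660,0.0000); lever o_n−o_1 = (3.7345,3.0401,3.6292)
cross product → J_v[:, 1] = (3.1429,-1.8146,-1.7141)
J_ω[:, 1] = z_1
entry J[0][1] = 3.1429

3.143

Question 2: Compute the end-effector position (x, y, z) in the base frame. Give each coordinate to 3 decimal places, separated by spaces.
2.002 4.040 5.629

after link 1: o_1 = (-1.7321, 1.0000, 2.0000)
after link 2: o_2 = (2.2679, 1.0000, 0.0000)
after link 3: o_3 = (2.0024, 4.0401, 5.6292)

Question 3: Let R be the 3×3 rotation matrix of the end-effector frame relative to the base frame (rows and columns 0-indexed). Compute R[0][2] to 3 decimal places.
-0.808

End-effector z-axis (col 2 of R) = (-0.8080,-0.5335,0.2500)
R[0][2] = -0.8080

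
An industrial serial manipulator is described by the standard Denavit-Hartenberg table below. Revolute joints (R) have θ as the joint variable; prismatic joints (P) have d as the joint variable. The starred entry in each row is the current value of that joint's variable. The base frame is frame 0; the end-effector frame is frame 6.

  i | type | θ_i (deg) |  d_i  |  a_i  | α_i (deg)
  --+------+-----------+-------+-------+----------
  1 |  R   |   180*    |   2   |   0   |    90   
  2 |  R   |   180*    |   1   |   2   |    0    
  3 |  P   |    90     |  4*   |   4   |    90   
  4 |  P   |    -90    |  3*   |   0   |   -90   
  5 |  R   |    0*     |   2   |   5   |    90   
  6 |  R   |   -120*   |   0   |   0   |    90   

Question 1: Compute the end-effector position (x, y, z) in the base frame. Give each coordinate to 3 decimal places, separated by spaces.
5.000 0.000 -4.000

after link 1: o_1 = (0.0000, 0.0000, 2.0000)
after link 2: o_2 = (2.0000, 1.0000, 2.0000)
after link 3: o_3 = (2.0000, 5.0000, -2.0000)
after link 4: o_4 = (5.0000, 5.0000, -2.0000)
after link 5: o_5 = (5.0000, 0.0000, -4.0000)
after link 6: o_6 = (5.0000, 0.0000, -4.0000)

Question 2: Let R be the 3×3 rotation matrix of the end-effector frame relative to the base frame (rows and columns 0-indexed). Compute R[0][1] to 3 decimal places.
1.000

End-effector y-axis (col 1 of R) = (1.0000,-0.0000,0.0000)
R[0][1] = 1.0000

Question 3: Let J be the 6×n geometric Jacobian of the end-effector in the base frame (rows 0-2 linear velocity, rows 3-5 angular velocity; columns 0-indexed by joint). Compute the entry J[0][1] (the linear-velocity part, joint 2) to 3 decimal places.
-6.000

axis z_1 = (0.0000,1.0000,0.0000); lever o_n−o_1 = (5.0000,0.0000,-6.0000)
cross product → J_v[:, 1] = (-6.0000,0.0000,-5.0000)
J_ω[:, 1] = z_1
entry J[0][1] = -6.0000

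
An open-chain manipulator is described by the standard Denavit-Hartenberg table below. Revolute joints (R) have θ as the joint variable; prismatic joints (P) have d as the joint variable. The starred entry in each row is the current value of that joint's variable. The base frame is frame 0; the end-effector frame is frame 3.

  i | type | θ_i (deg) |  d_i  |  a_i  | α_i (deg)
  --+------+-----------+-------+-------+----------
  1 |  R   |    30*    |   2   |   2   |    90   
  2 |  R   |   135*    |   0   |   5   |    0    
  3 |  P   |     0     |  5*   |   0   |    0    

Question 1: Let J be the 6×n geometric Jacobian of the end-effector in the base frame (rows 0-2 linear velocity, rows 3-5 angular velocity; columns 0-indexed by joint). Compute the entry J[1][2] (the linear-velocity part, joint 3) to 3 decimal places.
-0.866

prismatic axis z_2 = (0.5000,-0.8660,0.0000)
J_v[:, 2] = z_2; J_ω[:, 2] = (0,0,0)
entry J[1][2] = -0.8660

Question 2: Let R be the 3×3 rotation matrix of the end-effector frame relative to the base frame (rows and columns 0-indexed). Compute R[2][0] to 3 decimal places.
End-effector x-axis (col 0 of R) = (-0.6124,-0.3536,0.7071)
R[2][0] = 0.7071

0.707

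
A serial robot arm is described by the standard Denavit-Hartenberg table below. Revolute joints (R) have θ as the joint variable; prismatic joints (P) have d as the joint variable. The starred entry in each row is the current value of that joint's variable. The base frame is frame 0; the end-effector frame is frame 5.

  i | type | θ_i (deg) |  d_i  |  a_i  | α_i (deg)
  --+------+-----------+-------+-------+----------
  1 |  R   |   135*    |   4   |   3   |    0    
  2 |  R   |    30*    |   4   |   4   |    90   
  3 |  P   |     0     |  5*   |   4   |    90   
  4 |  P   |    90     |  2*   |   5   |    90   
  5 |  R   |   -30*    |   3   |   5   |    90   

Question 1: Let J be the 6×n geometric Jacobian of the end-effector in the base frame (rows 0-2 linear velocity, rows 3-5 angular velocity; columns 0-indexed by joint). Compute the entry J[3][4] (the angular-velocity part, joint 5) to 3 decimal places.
-0.966

axis z_4 = (-0.9659,0.2588,-0.0000); lever o_n−o_4 = (-1.7771,4.9590,2.5000)
cross product → J_v[:, 4] = (0.6470,2.4148,-4.3301)
J_ω[:, 4] = z_4
entry J[3][4] = -0.9659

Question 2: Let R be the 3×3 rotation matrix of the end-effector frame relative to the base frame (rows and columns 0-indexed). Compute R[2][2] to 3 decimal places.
End-effector z-axis (col 2 of R) = (-0.1294,-0.4830,0.8660)
R[2][2] = 0.8660

0.866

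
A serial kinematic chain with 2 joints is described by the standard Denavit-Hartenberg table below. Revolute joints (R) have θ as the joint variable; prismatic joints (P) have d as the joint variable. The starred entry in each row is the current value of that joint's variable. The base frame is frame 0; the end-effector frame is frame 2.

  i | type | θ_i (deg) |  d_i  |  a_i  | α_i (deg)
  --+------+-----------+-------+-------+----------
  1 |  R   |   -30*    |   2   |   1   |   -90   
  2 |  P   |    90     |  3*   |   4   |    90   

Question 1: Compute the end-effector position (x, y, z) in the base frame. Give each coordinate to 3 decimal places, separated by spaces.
after link 1: o_1 = (0.8660, -0.5000, 2.0000)
after link 2: o_2 = (2.3660, 2.0981, -2.0000)

2.366 2.098 -2.000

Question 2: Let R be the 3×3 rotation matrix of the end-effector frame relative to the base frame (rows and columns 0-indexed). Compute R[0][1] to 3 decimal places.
End-effector y-axis (col 1 of R) = (0.5000,0.8660,0.0000)
R[0][1] = 0.5000

0.500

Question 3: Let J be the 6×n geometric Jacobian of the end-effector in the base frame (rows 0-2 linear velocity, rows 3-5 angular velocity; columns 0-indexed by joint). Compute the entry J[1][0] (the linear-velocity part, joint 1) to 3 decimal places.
axis z_0 = ẑ; lever o_n−o_0 = (2.3660,2.0981,-2.0000)
cross product → J_v[:, 0] = (-2.0981,2.3660,0.0000)
J_ω[:, 0] = z_0
entry J[1][0] = 2.3660

2.366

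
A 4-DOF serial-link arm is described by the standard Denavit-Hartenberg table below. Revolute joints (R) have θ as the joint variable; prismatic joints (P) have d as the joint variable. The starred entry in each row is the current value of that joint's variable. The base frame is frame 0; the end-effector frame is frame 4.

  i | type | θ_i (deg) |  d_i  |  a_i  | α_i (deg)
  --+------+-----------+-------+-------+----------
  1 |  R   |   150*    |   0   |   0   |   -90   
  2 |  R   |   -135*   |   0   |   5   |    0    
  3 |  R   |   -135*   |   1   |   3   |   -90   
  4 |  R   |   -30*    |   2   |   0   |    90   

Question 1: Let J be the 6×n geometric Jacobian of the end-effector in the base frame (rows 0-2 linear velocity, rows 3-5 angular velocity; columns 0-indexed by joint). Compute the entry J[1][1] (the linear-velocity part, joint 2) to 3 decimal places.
axis z_1 = (-0.5000,-0.8660,0.0000); lever o_n−o_1 = (4.2939,-3.6338,0.5355)
cross product → J_v[:, 1] = (-0.4638,0.2678,5.5355)
J_ω[:, 1] = z_1
entry J[1][1] = 0.2678

0.268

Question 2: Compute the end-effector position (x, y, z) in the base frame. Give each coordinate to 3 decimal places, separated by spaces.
after link 1: o_1 = (0.0000, 0.0000, 0.0000)
after link 2: o_2 = (3.0619, -1.7678, 3.5355)
after link 3: o_3 = (2.5619, -2.6338, 0.5355)
after link 4: o_4 = (4.2939, -3.6338, 0.5355)

4.294 -3.634 0.536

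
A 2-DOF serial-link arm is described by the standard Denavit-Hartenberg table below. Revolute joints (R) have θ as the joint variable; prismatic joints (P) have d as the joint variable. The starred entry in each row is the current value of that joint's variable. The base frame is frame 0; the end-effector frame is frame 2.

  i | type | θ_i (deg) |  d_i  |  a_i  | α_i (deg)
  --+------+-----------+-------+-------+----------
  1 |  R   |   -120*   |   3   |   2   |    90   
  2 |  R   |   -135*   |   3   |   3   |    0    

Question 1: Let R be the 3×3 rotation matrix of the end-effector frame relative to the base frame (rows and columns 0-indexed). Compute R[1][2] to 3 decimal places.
End-effector z-axis (col 2 of R) = (-0.8660,0.5000,0.0000)
R[1][2] = 0.5000

0.500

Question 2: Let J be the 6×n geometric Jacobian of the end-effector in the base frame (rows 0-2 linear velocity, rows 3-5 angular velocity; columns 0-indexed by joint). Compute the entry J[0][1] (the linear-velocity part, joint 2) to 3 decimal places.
-1.061

axis z_1 = (-0.8660,0.5000,0.0000); lever o_n−o_1 = (-1.5374,3.3371,-2.1213)
cross product → J_v[:, 1] = (-1.0607,-1.8371,-2.1213)
J_ω[:, 1] = z_1
entry J[0][1] = -1.0607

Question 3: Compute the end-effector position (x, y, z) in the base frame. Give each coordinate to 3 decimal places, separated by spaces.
after link 1: o_1 = (-1.0000, -1.7321, 3.0000)
after link 2: o_2 = (-2.5374, 1.6051, 0.8787)

-2.537 1.605 0.879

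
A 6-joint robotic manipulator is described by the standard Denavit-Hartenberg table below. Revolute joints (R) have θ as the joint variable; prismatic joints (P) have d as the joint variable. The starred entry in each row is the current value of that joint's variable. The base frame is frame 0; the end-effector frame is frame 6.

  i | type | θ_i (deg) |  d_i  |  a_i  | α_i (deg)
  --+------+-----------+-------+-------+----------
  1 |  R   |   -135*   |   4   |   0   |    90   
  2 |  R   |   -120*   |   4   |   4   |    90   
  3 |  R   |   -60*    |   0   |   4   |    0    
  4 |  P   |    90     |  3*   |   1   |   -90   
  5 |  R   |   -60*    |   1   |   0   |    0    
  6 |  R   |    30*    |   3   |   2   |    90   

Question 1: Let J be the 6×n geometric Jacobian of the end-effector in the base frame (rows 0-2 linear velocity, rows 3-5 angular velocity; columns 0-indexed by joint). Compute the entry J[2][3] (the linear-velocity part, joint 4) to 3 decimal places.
0.500

prismatic axis z_3 = (0.6124,0.6124,0.5000)
J_v[:, 3] = z_3; J_ω[:, 3] = (0,0,0)
entry J[2][3] = 0.5000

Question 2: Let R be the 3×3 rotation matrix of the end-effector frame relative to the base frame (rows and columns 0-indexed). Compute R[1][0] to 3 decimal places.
0.878

End-effector x-axis (col 0 of R) = (0.2652,0.8775,-0.3995)
R[1][0] = 0.8775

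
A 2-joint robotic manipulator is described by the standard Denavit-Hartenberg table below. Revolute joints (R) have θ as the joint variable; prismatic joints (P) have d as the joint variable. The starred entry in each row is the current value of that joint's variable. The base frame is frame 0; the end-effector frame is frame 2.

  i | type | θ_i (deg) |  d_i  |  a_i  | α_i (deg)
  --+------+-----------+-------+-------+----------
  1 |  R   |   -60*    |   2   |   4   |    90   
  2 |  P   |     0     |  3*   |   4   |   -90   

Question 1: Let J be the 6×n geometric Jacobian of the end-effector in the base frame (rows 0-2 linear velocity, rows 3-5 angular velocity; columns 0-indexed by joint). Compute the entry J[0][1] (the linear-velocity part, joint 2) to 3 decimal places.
-0.866

prismatic axis z_1 = (-0.8660,-0.5000,0.0000)
J_v[:, 1] = z_1; J_ω[:, 1] = (0,0,0)
entry J[0][1] = -0.8660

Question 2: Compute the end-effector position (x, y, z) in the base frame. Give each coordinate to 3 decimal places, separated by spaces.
after link 1: o_1 = (2.0000, -3.4641, 2.0000)
after link 2: o_2 = (1.4019, -8.4282, 2.0000)

1.402 -8.428 2.000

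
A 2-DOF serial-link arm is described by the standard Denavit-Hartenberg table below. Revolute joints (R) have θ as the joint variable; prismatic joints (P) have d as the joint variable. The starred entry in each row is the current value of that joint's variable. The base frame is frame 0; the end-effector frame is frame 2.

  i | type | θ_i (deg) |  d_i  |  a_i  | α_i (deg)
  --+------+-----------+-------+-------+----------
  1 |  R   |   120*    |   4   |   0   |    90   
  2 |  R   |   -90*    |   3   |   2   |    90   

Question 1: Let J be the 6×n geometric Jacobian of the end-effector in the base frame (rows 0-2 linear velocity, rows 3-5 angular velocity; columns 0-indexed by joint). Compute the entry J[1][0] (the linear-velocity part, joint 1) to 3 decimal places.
2.598

axis z_0 = ẑ; lever o_n−o_0 = (2.5981,1.5000,2.0000)
cross product → J_v[:, 0] = (-1.5000,2.5981,0.0000)
J_ω[:, 0] = z_0
entry J[1][0] = 2.5981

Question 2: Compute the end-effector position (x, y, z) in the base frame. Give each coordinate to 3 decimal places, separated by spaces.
after link 1: o_1 = (0.0000, 0.0000, 4.0000)
after link 2: o_2 = (2.5981, 1.5000, 2.0000)

2.598 1.500 2.000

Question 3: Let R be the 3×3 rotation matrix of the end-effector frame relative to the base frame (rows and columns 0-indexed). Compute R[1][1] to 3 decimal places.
0.500

End-effector y-axis (col 1 of R) = (0.8660,0.5000,0.0000)
R[1][1] = 0.5000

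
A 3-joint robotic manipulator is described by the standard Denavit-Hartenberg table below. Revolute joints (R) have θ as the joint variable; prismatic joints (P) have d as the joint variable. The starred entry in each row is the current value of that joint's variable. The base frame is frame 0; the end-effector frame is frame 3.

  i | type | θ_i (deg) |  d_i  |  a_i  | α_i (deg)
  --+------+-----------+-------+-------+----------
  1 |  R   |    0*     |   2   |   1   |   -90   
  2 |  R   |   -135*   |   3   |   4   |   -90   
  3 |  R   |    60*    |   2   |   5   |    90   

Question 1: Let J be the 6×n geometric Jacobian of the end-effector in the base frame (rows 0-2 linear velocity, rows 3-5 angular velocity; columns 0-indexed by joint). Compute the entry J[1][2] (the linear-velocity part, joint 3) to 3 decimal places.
axis z_2 = (0.7071,0.0000,0.7071); lever o_n−o_2 = (-0.3536,-4.3301,3.1820)
cross product → J_v[:, 2] = (3.0619,-2.5000,-3.0619)
J_ω[:, 2] = z_2
entry J[1][2] = -2.5000

-2.500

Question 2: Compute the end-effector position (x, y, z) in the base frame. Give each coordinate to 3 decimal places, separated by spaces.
-2.182 -1.330 8.010

after link 1: o_1 = (1.0000, 0.0000, 2.0000)
after link 2: o_2 = (-1.8284, 3.0000, 4.8284)
after link 3: o_3 = (-2.1820, -1.3301, 8.0104)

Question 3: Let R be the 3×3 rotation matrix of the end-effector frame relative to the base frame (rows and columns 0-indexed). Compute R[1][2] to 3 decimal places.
0.500

End-effector z-axis (col 2 of R) = (-0.6124,0.5000,0.6124)
R[1][2] = 0.5000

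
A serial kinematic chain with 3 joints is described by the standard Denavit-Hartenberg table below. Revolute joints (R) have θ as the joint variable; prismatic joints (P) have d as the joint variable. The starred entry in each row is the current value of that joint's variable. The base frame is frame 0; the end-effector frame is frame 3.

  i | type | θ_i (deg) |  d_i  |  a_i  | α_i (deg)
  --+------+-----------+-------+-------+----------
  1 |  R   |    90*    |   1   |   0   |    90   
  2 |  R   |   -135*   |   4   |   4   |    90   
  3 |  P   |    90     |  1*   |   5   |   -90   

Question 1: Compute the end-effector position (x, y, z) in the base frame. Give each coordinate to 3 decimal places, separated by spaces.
after link 1: o_1 = (0.0000, 0.0000, 1.0000)
after link 2: o_2 = (4.0000, -2.8284, -1.8284)
after link 3: o_3 = (9.0000, -3.5355, -1.1213)

9.000 -3.536 -1.121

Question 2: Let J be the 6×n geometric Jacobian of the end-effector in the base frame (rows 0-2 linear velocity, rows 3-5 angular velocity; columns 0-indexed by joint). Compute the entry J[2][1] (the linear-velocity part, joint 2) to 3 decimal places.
-3.536

axis z_1 = (1.0000,-0.0000,0.0000); lever o_n−o_1 = (9.0000,-3.5355,-2.1213)
cross product → J_v[:, 1] = (0.0000,2.1213,-3.5355)
J_ω[:, 1] = z_1
entry J[2][1] = -3.5355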